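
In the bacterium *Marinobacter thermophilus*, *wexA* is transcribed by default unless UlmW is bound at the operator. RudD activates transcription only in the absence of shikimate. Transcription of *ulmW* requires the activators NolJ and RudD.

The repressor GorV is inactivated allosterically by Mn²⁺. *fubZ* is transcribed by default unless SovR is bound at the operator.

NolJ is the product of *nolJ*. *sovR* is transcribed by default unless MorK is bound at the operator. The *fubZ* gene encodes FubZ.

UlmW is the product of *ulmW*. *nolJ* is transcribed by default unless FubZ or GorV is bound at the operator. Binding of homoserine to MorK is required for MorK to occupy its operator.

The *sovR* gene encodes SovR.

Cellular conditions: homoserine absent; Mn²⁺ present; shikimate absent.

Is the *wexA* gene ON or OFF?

OFF

Homoserine is absent, so MorK is inactive.
With no repressor bound, *sovR* is transcribed.
So SovR is produced and active.
With repressor SovR bound, *fubZ* is not transcribed.
So FubZ is not produced.
Mn²⁺ is present, so GorV is inactive.
With no repressor bound, *nolJ* is transcribed.
So NolJ is produced and active.
Shikimate is absent, so RudD is active.
No repressor is bound and NolJ and RudD are active, so *ulmW* is transcribed.
So UlmW is produced and active.
With repressor UlmW bound, *wexA* is not transcribed.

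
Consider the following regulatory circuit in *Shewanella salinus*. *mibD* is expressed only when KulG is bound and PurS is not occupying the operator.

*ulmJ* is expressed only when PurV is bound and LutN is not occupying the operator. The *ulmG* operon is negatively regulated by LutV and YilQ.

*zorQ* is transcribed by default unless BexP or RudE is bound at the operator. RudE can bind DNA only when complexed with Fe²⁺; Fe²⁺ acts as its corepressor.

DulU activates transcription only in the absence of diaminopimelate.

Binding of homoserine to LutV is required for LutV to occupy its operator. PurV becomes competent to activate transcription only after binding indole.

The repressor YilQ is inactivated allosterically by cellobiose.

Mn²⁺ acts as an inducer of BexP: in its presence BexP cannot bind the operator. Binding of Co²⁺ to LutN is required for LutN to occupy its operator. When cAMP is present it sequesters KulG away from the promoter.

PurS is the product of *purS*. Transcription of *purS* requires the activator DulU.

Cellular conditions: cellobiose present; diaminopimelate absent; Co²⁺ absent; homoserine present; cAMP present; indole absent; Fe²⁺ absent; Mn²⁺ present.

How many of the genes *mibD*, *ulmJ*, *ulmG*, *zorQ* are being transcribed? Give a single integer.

Diaminopimelate is absent, so DulU is active.
No repressor is bound and DulU is active, so *purS* is transcribed.
So PurS is produced and active.
cAMP is present, so KulG is inactive.
With repressor PurS bound, *mibD* is not transcribed.
→ *mibD* is OFF.
Co²⁺ is absent, so LutN is inactive.
Indole is absent, so PurV is inactive.
Required activator PurV is absent, so *ulmJ* is not transcribed.
→ *ulmJ* is OFF.
Homoserine is present, so LutV is active.
Cellobiose is present, so YilQ is inactive.
With repressor LutV bound, *ulmG* is not transcribed.
→ *ulmG* is OFF.
Mn²⁺ is present, so BexP is inactive.
Fe²⁺ is absent, so RudE is inactive.
With no repressor bound, *zorQ* is transcribed.
→ *zorQ* is ON.
1 of the 4 genes is transcribed.

1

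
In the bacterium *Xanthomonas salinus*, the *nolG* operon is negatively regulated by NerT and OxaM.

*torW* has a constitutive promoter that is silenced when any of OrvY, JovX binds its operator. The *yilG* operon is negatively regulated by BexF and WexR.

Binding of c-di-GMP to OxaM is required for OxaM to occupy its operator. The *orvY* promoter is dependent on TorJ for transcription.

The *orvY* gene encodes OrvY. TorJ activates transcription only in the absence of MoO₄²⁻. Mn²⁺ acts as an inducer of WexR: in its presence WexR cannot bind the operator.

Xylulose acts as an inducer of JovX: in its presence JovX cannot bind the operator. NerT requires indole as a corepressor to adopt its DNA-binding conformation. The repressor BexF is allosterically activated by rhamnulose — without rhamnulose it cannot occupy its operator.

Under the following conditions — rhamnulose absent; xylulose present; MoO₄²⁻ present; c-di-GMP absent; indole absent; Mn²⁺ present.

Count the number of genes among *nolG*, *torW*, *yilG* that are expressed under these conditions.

3

Indole is absent, so NerT is inactive.
c-di-GMP is absent, so OxaM is inactive.
With no repressor bound, *nolG* is transcribed.
→ *nolG* is ON.
MoO₄²⁻ is present, so TorJ is inactive.
Required activator TorJ is absent, so *orvY* is not transcribed.
So OrvY is not produced.
Xylulose is present, so JovX is inactive.
With no repressor bound, *torW* is transcribed.
→ *torW* is ON.
Rhamnulose is absent, so BexF is inactive.
Mn²⁺ is present, so WexR is inactive.
With no repressor bound, *yilG* is transcribed.
→ *yilG* is ON.
3 of the 3 genes are transcribed.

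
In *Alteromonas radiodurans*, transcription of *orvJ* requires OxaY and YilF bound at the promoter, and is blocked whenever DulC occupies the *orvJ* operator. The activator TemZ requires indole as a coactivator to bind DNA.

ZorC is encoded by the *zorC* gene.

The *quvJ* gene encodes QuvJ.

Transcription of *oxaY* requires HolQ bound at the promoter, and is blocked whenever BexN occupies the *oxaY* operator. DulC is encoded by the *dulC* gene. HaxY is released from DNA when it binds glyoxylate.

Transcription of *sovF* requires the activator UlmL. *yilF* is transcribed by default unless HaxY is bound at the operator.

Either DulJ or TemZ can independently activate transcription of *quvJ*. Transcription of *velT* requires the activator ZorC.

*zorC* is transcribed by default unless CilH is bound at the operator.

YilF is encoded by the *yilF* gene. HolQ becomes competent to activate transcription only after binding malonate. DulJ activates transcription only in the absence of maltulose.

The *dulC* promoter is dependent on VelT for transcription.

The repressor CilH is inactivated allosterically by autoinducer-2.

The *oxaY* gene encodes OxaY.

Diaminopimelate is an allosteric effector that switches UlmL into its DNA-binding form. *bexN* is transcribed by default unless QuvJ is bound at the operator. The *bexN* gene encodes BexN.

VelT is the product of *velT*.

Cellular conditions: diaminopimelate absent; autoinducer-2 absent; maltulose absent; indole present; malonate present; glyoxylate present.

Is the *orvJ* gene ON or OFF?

ON

Malonate is present, so HolQ is active.
Maltulose is absent, so DulJ is active.
Indole is present, so TemZ is active.
Activator DulJ is present, so *quvJ* is transcribed.
So QuvJ is produced and active.
With repressor QuvJ bound, *bexN* is not transcribed.
So BexN is not produced.
No repressor is bound and HolQ is active, so *oxaY* is transcribed.
So OxaY is produced and active.
Glyoxylate is present, so HaxY is inactive.
With no repressor bound, *yilF* is transcribed.
So YilF is produced and active.
Autoinducer-2 is absent, so CilH is active.
With repressor CilH bound, *zorC* is not transcribed.
So ZorC is not produced.
Required activator ZorC is absent, so *velT* is not transcribed.
So VelT is not produced.
Required activator VelT is absent, so *dulC* is not transcribed.
So DulC is not produced.
No repressor is bound and OxaY and YilF are active, so *orvJ* is transcribed.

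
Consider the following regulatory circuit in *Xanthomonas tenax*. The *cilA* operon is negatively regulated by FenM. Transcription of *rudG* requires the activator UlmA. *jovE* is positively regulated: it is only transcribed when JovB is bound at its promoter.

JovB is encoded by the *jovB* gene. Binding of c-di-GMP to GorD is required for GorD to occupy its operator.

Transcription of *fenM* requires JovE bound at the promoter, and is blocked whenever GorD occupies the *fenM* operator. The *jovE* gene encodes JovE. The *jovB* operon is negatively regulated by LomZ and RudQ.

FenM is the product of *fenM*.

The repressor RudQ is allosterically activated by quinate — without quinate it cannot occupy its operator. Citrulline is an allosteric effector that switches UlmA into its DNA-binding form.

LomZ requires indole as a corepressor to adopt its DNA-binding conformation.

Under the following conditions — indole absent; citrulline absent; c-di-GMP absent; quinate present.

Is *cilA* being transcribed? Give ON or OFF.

Indole is absent, so LomZ is inactive.
Quinate is present, so RudQ is active.
With repressor RudQ bound, *jovB* is not transcribed.
So JovB is not produced.
Required activator JovB is absent, so *jovE* is not transcribed.
So JovE is not produced.
c-di-GMP is absent, so GorD is inactive.
Required activator JovE is absent, so *fenM* is not transcribed.
So FenM is not produced.
With no repressor bound, *cilA* is transcribed.

ON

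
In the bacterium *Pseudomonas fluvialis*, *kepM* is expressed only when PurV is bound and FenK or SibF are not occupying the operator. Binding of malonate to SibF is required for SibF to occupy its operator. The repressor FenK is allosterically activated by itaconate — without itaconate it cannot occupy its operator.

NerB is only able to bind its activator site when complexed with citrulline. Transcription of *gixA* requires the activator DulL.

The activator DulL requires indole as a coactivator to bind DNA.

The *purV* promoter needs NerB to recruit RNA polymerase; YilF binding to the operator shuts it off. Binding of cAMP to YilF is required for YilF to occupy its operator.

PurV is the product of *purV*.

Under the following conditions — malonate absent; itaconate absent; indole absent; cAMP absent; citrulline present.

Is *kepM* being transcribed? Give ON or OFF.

ON

Itaconate is absent, so FenK is inactive.
Citrulline is present, so NerB is active.
cAMP is absent, so YilF is inactive.
No repressor is bound and NerB is active, so *purV* is transcribed.
So PurV is produced and active.
Malonate is absent, so SibF is inactive.
No repressor is bound and PurV is active, so *kepM* is transcribed.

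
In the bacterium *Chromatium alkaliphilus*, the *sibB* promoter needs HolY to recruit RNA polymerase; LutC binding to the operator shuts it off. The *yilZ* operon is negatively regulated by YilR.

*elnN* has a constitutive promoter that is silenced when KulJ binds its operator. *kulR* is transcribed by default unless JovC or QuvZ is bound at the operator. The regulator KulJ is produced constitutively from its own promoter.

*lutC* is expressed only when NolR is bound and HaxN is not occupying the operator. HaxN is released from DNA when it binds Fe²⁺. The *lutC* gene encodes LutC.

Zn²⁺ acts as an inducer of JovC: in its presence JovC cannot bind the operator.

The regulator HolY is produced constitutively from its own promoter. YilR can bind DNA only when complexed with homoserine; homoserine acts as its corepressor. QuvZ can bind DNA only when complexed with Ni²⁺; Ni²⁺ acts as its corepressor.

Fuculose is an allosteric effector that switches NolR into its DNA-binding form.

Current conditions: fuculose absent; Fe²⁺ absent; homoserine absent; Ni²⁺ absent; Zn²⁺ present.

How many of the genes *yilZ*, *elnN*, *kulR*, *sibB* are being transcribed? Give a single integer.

Homoserine is absent, so YilR is inactive.
With no repressor bound, *yilZ* is transcribed.
→ *yilZ* is ON.
KulJ is produced constitutively and is active.
With repressor KulJ bound, *elnN* is not transcribed.
→ *elnN* is OFF.
Zn²⁺ is present, so JovC is inactive.
Ni²⁺ is absent, so QuvZ is inactive.
With no repressor bound, *kulR* is transcribed.
→ *kulR* is ON.
Fe²⁺ is absent, so HaxN is active.
Fuculose is absent, so NolR is inactive.
With repressor HaxN bound, *lutC* is not transcribed.
So LutC is not produced.
HolY is produced constitutively and is active.
No repressor is bound and HolY is active, so *sibB* is transcribed.
→ *sibB* is ON.
3 of the 4 genes are transcribed.

3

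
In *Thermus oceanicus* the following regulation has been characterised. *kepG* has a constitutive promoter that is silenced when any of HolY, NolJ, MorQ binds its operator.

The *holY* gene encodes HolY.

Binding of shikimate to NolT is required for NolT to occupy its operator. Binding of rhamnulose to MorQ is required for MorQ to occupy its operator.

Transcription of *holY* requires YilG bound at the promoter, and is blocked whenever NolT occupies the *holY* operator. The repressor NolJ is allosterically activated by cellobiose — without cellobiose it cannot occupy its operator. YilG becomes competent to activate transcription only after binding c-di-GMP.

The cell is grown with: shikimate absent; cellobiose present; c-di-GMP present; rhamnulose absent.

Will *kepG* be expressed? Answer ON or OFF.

OFF

Shikimate is absent, so NolT is inactive.
c-di-GMP is present, so YilG is active.
No repressor is bound and YilG is active, so *holY* is transcribed.
So HolY is produced and active.
Cellobiose is present, so NolJ is active.
Rhamnulose is absent, so MorQ is inactive.
With repressor HolY bound, *kepG* is not transcribed.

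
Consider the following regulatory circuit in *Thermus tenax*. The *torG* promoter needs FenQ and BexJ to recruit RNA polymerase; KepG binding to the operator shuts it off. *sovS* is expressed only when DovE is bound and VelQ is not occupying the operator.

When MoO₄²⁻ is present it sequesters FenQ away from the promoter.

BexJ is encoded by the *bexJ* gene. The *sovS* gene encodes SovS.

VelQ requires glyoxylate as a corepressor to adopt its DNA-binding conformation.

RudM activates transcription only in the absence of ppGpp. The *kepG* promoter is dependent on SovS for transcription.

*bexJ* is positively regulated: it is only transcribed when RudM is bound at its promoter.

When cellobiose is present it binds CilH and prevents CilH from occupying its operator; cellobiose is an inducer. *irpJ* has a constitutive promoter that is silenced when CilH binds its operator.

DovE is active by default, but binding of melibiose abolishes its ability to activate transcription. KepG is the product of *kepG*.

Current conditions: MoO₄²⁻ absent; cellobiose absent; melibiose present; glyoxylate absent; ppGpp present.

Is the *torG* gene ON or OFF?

OFF

Melibiose is present, so DovE is inactive.
Glyoxylate is absent, so VelQ is inactive.
Required activator DovE is absent, so *sovS* is not transcribed.
So SovS is not produced.
Required activator SovS is absent, so *kepG* is not transcribed.
So KepG is not produced.
MoO₄²⁻ is absent, so FenQ is active.
ppGpp is present, so RudM is inactive.
Required activator RudM is absent, so *bexJ* is not transcribed.
So BexJ is not produced.
Required activator BexJ is absent, so *torG* is not transcribed.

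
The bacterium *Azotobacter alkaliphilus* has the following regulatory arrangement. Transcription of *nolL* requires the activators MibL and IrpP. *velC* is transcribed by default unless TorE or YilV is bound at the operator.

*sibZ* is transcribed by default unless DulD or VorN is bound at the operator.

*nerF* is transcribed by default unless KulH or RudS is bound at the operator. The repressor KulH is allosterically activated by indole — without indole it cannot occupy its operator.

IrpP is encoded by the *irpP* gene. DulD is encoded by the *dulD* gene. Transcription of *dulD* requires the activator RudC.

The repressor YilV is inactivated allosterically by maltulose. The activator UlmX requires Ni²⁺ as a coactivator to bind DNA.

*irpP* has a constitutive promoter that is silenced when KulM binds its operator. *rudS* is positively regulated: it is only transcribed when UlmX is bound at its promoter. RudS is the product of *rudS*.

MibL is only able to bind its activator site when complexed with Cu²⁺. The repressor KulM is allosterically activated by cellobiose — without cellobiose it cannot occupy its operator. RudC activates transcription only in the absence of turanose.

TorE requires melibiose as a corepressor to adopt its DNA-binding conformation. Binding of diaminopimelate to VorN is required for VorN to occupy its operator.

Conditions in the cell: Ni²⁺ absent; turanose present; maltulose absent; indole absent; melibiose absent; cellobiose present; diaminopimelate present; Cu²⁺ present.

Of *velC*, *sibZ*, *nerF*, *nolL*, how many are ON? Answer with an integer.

Melibiose is absent, so TorE is inactive.
Maltulose is absent, so YilV is active.
With repressor YilV bound, *velC* is not transcribed.
→ *velC* is OFF.
Turanose is present, so RudC is inactive.
Required activator RudC is absent, so *dulD* is not transcribed.
So DulD is not produced.
Diaminopimelate is present, so VorN is active.
With repressor VorN bound, *sibZ* is not transcribed.
→ *sibZ* is OFF.
Indole is absent, so KulH is inactive.
Ni²⁺ is absent, so UlmX is inactive.
Required activator UlmX is absent, so *rudS* is not transcribed.
So RudS is not produced.
With no repressor bound, *nerF* is transcribed.
→ *nerF* is ON.
Cu²⁺ is present, so MibL is active.
Cellobiose is present, so KulM is active.
With repressor KulM bound, *irpP* is not transcribed.
So IrpP is not produced.
Required activator IrpP is absent, so *nolL* is not transcribed.
→ *nolL* is OFF.
1 of the 4 genes is transcribed.

1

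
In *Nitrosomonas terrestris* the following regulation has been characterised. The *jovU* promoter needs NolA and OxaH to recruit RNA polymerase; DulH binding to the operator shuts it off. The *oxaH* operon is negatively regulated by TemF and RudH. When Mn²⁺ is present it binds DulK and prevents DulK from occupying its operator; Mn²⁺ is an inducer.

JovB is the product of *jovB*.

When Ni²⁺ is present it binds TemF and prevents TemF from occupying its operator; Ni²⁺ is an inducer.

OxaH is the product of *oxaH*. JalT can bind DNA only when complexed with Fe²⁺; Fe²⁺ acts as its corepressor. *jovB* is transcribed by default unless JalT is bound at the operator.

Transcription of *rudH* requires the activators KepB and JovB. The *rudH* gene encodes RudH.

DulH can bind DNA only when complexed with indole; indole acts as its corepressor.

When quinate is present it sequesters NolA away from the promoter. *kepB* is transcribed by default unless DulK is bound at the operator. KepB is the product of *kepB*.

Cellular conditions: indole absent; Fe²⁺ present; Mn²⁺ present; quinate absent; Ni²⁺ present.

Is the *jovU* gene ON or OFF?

ON

Quinate is absent, so NolA is active.
Ni²⁺ is present, so TemF is inactive.
Mn²⁺ is present, so DulK is inactive.
With no repressor bound, *kepB* is transcribed.
So KepB is produced and active.
Fe²⁺ is present, so JalT is active.
With repressor JalT bound, *jovB* is not transcribed.
So JovB is not produced.
Required activator JovB is absent, so *rudH* is not transcribed.
So RudH is not produced.
With no repressor bound, *oxaH* is transcribed.
So OxaH is produced and active.
Indole is absent, so DulH is inactive.
No repressor is bound and NolA and OxaH are active, so *jovU* is transcribed.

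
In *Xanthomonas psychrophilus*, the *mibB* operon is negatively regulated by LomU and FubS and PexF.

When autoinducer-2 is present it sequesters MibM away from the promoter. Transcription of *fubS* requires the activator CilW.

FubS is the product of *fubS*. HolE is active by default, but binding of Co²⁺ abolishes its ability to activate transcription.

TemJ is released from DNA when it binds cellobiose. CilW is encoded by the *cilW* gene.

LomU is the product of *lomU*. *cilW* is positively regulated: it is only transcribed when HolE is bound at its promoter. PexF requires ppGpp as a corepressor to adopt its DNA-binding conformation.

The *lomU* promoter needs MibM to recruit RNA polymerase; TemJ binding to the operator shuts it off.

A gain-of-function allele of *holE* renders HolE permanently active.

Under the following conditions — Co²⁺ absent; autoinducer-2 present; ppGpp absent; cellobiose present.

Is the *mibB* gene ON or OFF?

Autoinducer-2 is present, so MibM is inactive.
Cellobiose is present, so TemJ is inactive.
Required activator MibM is absent, so *lomU* is not transcribed.
So LomU is not produced.
HolE is constitutively active in this strain.
No repressor is bound and HolE is active, so *cilW* is transcribed.
So CilW is produced and active.
No repressor is bound and CilW is active, so *fubS* is transcribed.
So FubS is produced and active.
ppGpp is absent, so PexF is inactive.
With repressor FubS bound, *mibB* is not transcribed.

OFF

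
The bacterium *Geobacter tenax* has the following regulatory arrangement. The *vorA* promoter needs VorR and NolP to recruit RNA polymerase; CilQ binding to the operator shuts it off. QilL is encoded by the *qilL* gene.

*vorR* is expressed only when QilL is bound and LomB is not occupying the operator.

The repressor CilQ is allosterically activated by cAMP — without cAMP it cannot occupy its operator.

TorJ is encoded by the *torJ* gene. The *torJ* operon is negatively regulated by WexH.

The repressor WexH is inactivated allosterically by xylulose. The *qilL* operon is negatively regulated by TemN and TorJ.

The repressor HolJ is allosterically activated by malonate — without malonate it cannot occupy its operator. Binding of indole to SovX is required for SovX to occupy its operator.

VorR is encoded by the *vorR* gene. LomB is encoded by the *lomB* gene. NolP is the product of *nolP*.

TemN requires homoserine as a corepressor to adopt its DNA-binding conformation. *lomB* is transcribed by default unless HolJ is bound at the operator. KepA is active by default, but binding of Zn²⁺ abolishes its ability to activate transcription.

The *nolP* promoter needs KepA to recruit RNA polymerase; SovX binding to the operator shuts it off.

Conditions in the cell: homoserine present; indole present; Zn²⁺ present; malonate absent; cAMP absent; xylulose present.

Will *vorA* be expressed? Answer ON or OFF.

cAMP is absent, so CilQ is inactive.
Malonate is absent, so HolJ is inactive.
With no repressor bound, *lomB* is transcribed.
So LomB is produced and active.
Homoserine is present, so TemN is active.
Xylulose is present, so WexH is inactive.
With no repressor bound, *torJ* is transcribed.
So TorJ is produced and active.
With repressor TemN bound, *qilL* is not transcribed.
So QilL is not produced.
With repressor LomB bound, *vorR* is not transcribed.
So VorR is not produced.
Indole is present, so SovX is active.
Zn²⁺ is present, so KepA is inactive.
With repressor SovX bound, *nolP* is not transcribed.
So NolP is not produced.
Required activator VorR is absent, so *vorA* is not transcribed.

OFF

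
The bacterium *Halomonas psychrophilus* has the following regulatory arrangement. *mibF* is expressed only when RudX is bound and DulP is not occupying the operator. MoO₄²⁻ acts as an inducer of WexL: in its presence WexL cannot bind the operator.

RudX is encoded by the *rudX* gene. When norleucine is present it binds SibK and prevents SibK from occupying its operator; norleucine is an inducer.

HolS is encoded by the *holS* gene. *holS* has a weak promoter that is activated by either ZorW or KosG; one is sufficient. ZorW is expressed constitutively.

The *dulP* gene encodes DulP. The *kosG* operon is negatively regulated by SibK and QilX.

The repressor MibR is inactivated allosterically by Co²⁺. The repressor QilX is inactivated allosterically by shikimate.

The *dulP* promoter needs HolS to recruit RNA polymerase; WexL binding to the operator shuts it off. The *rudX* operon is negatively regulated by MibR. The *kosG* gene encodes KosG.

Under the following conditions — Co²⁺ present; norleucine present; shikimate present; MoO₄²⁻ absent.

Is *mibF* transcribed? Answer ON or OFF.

ON

Co²⁺ is present, so MibR is inactive.
With no repressor bound, *rudX* is transcribed.
So RudX is produced and active.
ZorW is produced constitutively and is active.
Norleucine is present, so SibK is inactive.
Shikimate is present, so QilX is inactive.
With no repressor bound, *kosG* is transcribed.
So KosG is produced and active.
Activator ZorW is present, so *holS* is transcribed.
So HolS is produced and active.
MoO₄²⁻ is absent, so WexL is active.
With repressor WexL bound, *dulP* is not transcribed.
So DulP is not produced.
No repressor is bound and RudX is active, so *mibF* is transcribed.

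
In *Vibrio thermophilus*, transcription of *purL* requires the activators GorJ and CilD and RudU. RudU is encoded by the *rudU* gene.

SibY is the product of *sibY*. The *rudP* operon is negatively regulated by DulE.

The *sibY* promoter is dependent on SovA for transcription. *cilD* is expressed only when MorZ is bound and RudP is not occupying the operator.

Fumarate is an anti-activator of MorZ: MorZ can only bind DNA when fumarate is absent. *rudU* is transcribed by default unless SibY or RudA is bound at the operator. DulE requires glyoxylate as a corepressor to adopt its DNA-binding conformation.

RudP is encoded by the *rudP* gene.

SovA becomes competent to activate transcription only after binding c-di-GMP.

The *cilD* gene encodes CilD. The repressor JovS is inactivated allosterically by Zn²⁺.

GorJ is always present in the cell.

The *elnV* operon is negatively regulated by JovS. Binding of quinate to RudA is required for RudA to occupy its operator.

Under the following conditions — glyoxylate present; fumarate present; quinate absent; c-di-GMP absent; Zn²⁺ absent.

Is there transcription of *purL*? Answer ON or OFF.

OFF

GorJ is produced constitutively and is active.
Fumarate is present, so MorZ is inactive.
Glyoxylate is present, so DulE is active.
With repressor DulE bound, *rudP* is not transcribed.
So RudP is not produced.
Required activator MorZ is absent, so *cilD* is not transcribed.
So CilD is not produced.
c-di-GMP is absent, so SovA is inactive.
Required activator SovA is absent, so *sibY* is not transcribed.
So SibY is not produced.
Quinate is absent, so RudA is inactive.
With no repressor bound, *rudU* is transcribed.
So RudU is produced and active.
Required activator CilD is absent, so *purL* is not transcribed.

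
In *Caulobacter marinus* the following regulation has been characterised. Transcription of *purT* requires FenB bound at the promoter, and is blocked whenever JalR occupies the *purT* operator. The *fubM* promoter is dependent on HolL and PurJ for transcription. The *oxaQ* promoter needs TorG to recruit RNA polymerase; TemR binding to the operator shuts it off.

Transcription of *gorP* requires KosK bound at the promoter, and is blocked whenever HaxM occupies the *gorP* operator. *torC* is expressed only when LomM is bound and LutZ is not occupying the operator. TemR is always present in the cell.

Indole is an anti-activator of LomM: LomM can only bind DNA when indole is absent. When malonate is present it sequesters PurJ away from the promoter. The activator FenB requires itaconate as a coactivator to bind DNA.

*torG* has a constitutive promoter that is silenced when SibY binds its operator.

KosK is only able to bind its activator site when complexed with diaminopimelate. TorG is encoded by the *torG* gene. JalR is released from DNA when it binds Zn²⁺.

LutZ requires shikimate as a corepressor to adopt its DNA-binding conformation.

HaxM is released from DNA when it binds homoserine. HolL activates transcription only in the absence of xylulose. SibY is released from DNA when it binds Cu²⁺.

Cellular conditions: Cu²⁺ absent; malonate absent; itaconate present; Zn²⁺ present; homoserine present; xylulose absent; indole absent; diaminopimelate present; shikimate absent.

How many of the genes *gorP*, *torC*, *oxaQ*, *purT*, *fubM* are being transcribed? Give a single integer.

Homoserine is present, so HaxM is inactive.
Diaminopimelate is present, so KosK is active.
No repressor is bound and KosK is active, so *gorP* is transcribed.
→ *gorP* is ON.
Indole is absent, so LomM is active.
Shikimate is absent, so LutZ is inactive.
No repressor is bound and LomM is active, so *torC* is transcribed.
→ *torC* is ON.
TemR is produced constitutively and is active.
Cu²⁺ is absent, so SibY is active.
With repressor SibY bound, *torG* is not transcribed.
So TorG is not produced.
With repressor TemR bound, *oxaQ* is not transcribed.
→ *oxaQ* is OFF.
Zn²⁺ is present, so JalR is inactive.
Itaconate is present, so FenB is active.
No repressor is bound and FenB is active, so *purT* is transcribed.
→ *purT* is ON.
Xylulose is absent, so HolL is active.
Malonate is absent, so PurJ is active.
No repressor is bound and HolL and PurJ are active, so *fubM* is transcribed.
→ *fubM* is ON.
4 of the 5 genes are transcribed.

4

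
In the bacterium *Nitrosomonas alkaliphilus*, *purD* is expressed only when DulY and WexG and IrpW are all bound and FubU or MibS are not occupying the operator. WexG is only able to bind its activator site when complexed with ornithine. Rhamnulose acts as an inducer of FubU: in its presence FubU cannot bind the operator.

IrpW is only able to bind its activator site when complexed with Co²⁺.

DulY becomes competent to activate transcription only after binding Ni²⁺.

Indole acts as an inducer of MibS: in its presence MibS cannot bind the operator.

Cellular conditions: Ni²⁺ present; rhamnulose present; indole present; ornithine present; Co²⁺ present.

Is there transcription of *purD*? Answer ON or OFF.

Ni²⁺ is present, so DulY is active.
Ornithine is present, so WexG is active.
Co²⁺ is present, so IrpW is active.
Rhamnulose is present, so FubU is inactive.
Indole is present, so MibS is inactive.
No repressor is bound and DulY and WexG and IrpW are active, so *purD* is transcribed.

ON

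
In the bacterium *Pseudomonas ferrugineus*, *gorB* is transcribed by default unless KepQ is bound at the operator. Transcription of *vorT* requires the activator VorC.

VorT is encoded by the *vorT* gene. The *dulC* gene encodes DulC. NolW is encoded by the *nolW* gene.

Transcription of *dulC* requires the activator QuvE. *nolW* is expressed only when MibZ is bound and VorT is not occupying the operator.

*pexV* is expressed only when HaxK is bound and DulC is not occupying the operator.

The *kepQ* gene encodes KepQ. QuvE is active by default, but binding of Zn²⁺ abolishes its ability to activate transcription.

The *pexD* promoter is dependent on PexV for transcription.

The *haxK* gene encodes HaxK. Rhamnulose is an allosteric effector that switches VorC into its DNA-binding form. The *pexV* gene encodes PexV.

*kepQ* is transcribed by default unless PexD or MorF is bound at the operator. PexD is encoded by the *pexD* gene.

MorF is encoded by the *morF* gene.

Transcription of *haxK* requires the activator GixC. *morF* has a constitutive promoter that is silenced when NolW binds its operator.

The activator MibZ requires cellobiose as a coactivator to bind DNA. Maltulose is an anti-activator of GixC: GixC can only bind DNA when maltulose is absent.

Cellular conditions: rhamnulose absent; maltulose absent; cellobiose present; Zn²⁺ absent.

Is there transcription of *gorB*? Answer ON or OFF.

Zn²⁺ is absent, so QuvE is active.
No repressor is bound and QuvE is active, so *dulC* is transcribed.
So DulC is produced and active.
Maltulose is absent, so GixC is active.
No repressor is bound and GixC is active, so *haxK* is transcribed.
So HaxK is produced and active.
With repressor DulC bound, *pexV* is not transcribed.
So PexV is not produced.
Required activator PexV is absent, so *pexD* is not transcribed.
So PexD is not produced.
Cellobiose is present, so MibZ is active.
Rhamnulose is absent, so VorC is inactive.
Required activator VorC is absent, so *vorT* is not transcribed.
So VorT is not produced.
No repressor is bound and MibZ is active, so *nolW* is transcribed.
So NolW is produced and active.
With repressor NolW bound, *morF* is not transcribed.
So MorF is not produced.
With no repressor bound, *kepQ* is transcribed.
So KepQ is produced and active.
With repressor KepQ bound, *gorB* is not transcribed.

OFF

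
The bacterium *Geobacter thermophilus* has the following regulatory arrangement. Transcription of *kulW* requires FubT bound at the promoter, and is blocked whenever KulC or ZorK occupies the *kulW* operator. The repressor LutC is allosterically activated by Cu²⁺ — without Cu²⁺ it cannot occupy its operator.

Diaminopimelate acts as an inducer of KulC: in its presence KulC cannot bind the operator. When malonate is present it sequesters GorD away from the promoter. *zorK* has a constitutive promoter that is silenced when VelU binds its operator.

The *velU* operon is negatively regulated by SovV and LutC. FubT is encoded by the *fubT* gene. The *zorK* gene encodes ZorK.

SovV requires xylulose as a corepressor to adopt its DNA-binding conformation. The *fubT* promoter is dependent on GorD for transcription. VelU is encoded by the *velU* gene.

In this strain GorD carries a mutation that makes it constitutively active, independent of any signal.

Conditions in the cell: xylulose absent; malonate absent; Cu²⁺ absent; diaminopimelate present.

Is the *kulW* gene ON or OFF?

GorD is constitutively active in this strain.
No repressor is bound and GorD is active, so *fubT* is transcribed.
So FubT is produced and active.
Diaminopimelate is present, so KulC is inactive.
Xylulose is absent, so SovV is inactive.
Cu²⁺ is absent, so LutC is inactive.
With no repressor bound, *velU* is transcribed.
So VelU is produced and active.
With repressor VelU bound, *zorK* is not transcribed.
So ZorK is not produced.
No repressor is bound and FubT is active, so *kulW* is transcribed.

ON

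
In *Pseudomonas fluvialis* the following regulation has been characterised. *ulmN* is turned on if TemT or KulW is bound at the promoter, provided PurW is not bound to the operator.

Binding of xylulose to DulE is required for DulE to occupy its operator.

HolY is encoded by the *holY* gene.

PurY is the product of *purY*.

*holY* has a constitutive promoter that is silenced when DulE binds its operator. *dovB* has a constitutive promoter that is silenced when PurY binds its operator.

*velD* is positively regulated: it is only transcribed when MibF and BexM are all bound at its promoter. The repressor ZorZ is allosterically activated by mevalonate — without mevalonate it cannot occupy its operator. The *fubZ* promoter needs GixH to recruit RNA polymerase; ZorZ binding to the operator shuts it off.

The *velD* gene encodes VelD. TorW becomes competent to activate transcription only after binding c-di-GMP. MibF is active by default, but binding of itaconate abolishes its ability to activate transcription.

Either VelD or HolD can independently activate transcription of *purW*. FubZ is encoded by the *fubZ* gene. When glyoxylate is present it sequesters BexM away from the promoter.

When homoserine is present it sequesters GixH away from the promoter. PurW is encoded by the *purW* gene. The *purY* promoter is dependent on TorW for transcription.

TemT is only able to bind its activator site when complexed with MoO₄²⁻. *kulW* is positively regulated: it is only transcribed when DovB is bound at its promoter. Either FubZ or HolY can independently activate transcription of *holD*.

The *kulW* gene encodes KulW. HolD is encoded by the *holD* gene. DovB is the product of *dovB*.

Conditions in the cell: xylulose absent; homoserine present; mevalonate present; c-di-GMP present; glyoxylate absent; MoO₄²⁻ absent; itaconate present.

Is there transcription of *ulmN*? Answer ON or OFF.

MoO₄²⁻ is absent, so TemT is inactive.
Itaconate is present, so MibF is inactive.
Glyoxylate is absent, so BexM is active.
Required activator MibF is absent, so *velD* is not transcribed.
So VelD is not produced.
Mevalonate is present, so ZorZ is active.
Homoserine is present, so GixH is inactive.
With repressor ZorZ bound, *fubZ* is not transcribed.
So FubZ is not produced.
Xylulose is absent, so DulE is inactive.
With no repressor bound, *holY* is transcribed.
So HolY is produced and active.
Activator HolY is present, so *holD* is transcribed.
So HolD is produced and active.
Activator HolD is present, so *purW* is transcribed.
So PurW is produced and active.
c-di-GMP is present, so TorW is active.
No repressor is bound and TorW is active, so *purY* is transcribed.
So PurY is produced and active.
With repressor PurY bound, *dovB* is not transcribed.
So DovB is not produced.
Required activator DovB is absent, so *kulW* is not transcribed.
So KulW is not produced.
With repressor PurW bound, *ulmN* is not transcribed.

OFF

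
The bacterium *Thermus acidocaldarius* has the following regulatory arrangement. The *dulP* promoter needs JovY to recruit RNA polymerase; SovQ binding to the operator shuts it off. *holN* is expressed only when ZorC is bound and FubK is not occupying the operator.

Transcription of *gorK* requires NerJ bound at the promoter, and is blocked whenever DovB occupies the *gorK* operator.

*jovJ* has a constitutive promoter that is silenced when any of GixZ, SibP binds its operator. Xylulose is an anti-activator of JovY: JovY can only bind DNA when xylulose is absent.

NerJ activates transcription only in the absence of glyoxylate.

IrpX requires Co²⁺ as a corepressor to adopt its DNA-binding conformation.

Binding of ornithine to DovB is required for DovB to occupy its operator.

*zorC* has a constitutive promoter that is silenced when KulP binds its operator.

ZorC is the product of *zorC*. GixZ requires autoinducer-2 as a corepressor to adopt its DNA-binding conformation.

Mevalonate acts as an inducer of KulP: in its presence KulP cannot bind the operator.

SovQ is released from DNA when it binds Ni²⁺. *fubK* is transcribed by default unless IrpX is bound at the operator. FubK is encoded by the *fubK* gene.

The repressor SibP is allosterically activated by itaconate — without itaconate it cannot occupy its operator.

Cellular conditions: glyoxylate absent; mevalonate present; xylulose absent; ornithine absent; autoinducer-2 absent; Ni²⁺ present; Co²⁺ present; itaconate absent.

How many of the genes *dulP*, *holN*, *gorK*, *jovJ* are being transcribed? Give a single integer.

Xylulose is absent, so JovY is active.
Ni²⁺ is present, so SovQ is inactive.
No repressor is bound and JovY is active, so *dulP* is transcribed.
→ *dulP* is ON.
Mevalonate is present, so KulP is inactive.
With no repressor bound, *zorC* is transcribed.
So ZorC is produced and active.
Co²⁺ is present, so IrpX is active.
With repressor IrpX bound, *fubK* is not transcribed.
So FubK is not produced.
No repressor is bound and ZorC is active, so *holN* is transcribed.
→ *holN* is ON.
Ornithine is absent, so DovB is inactive.
Glyoxylate is absent, so NerJ is active.
No repressor is bound and NerJ is active, so *gorK* is transcribed.
→ *gorK* is ON.
Autoinducer-2 is absent, so GixZ is inactive.
Itaconate is absent, so SibP is inactive.
With no repressor bound, *jovJ* is transcribed.
→ *jovJ* is ON.
4 of the 4 genes are transcribed.

4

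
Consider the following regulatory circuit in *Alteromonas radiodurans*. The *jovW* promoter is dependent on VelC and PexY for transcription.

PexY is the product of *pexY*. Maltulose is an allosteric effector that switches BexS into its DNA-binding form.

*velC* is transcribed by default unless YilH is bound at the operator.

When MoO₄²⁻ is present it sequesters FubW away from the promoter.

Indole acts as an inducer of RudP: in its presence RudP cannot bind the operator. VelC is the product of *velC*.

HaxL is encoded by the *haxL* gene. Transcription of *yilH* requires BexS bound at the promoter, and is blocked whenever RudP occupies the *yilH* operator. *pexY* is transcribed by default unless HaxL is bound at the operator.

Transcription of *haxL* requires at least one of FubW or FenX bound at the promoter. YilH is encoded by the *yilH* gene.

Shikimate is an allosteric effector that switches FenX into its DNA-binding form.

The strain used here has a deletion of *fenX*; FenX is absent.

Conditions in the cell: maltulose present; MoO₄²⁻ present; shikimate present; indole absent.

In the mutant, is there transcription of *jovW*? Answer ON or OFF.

ON

Maltulose is present, so BexS is active.
Indole is absent, so RudP is active.
With repressor RudP bound, *yilH* is not transcribed.
So YilH is not produced.
With no repressor bound, *velC* is transcribed.
So VelC is produced and active.
MoO₄²⁻ is present, so FubW is inactive.
FenX is non-functional in this strain, so it has no effect.
No activator is available at the *haxL* promoter, so *haxL* is not transcribed.
So HaxL is not produced.
With no repressor bound, *pexY* is transcribed.
So PexY is produced and active.
No repressor is bound and VelC and PexY are active, so *jovW* is transcribed.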